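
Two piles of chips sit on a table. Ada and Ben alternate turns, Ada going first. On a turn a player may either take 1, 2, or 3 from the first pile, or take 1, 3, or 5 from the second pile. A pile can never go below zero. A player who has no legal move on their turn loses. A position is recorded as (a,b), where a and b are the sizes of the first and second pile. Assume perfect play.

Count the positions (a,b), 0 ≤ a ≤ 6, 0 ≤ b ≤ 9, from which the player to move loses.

20

Compute win/loss labels from the base case upward. A position with no move is L. Any other position is W if it can reach an L in one move, else L.
Every move lowers a or b (never raises either), so fill the grid row by row in increasing a, and left to right within a row: each cell's successors are then already labelled.
      b=0  b=1  b=2  b=3  b=4  b=5  b=6  b=7  b=8  b=9
a=0:    L    W    L    W    L    W    L    W    L    W
a=1:    W    L    W    L    W    L    W    L    W    L
a=2:    W    W    W    W    W    W    W    W    W    W
a=3:    W    W    W    W    W    W    W    W    W    W
a=4:    L    W    L    W    L    W    L    W    L    W
a=5:    W    L    W    L    W    L    W    L    W    L
a=6:    W    W    W    W    W    W    W    W    W    W
Cells with no legal move (terminal, hence L): (0,0).
The remaining L cells, each justified by listing all of its moves:
(0,2): L (sole option (0,1)(W) is W)
(0,4): L (options (0,3)(W), (0,1)(W) are all W)
(0,6): L (options (0,5)(W), (0,3)(W), (0,1)(W) are all W)
(0,8): L (options (0,7)(W), (0,5)(W), (0,3)(W) are all W)
(1,1): L (options (0,1)(W), (1,0)(W) are all W)
(1,3): L (options (0,3)(W), (1,2)(W), (1,0)(W) are all W)
(1,5): L (options (0,5)(W), (1,4)(W), (1,2)(W), (1,0)(W) are all W)
(1,7): L (options (0,7)(W), (1,6)(W), (1,4)(W), (1,2)(W) are all W)
(1,9): L (options (0,9)(W), (1,8)(W), (1,6)(W), (1,4)(W) are all W)
(4,0): L (options (3,0)(W), (2,0)(W), (1,0)(W) are all W)
(4,2): L (options (3,2)(W), (2,2)(W), (1,2)(W), (4,1)(W) are all W)
(4,4): L (options (3,4)(W), (2,4)(W), (1,4)(W), (4,3)(W), (4,1)(W) are all W)
(4,6): L (options (3,6)(W), (2,6)(W), (1,6)(W), (4,5)(W), (4,3)(W), (4,1)(W) are all W)
(4,8): L (options (3,8)(W), (2,8)(W), (1,8)(W), (4,7)(W), (4,5)(W), (4,3)(W) are all W)
(5,1): L (options (4,1)(W), (3,1)(W), (2,1)(W), (5,0)(W) are all W)
(5,3): L (options (4,3)(W), (3,3)(W), (2,3)(W), (5,2)(W), (5,0)(W) are all W)
(5,5): L (options (4,5)(W), (3,5)(W), (2,5)(W), (5,4)(W), (5,2)(W), (5,0)(W) are all W)
(5,7): L (options (4,7)(W), (3,7)(W), (2,7)(W), (5,6)(W), (5,4)(W), (5,2)(W) are all W)
(5,9): L (options (4,9)(W), (3,9)(W), (2,9)(W), (5,8)(W), (5,6)(W), (5,4)(W) are all W)
Every other cell has at least one move into one of the L cells above, so it is W.
L cells per row: a=0: 5, a=1: 5, a=2: 0, a=3: 0, a=4: 5, a=5: 5, a=6: 0; total 20.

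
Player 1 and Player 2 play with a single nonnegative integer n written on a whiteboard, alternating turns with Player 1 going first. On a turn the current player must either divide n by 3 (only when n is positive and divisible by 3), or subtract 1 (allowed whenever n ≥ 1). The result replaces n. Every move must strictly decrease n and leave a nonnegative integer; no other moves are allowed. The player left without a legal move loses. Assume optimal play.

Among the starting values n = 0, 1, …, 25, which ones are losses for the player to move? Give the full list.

Build the W/L table. Terminal = L. A non-terminal position is W if it has a move to some L; otherwise it is L.
n=0: no move → L
n=1: W (go to 0, an L position)
n=2: L (sole option 1(W) is W)
n=3: W (go to 2, an L position)
n=4: L (sole option 3(W) is W)
n=5: W (go to 4, an L position)
n=6: W (go to 2, an L position)
n=7: L (sole option 6(W) is W)
n=8: W (go to 7, an L position)
n=9: L (options 3(W), 8(W) are all W)
n=10: W (go to 9, an L position)
n=11: L (sole option 10(W) is W)
n=12: W (go to 4, an L position)
n=13: L (sole option 12(W) is W)
n=14: W (go to 13, an L position)
n=15: L (options 5(W), 14(W) are all W)
n=16: W (go to 15, an L position)
n=17: L (sole option 16(W) is W)
n=18: W (go to 17, an L position)
n=19: L (sole option 18(W) is W)
n=20: W (go to 19, an L position)
n=21: W (go to 7, an L position)
n=22: L (sole option 21(W) is W)
n=23: W (go to 22, an L position)
n=24: L (options 8(W), 23(W) are all W)
n=25: W (go to 24, an L position)
Reading off the rows marked L gives the requested list; there are 12 such values of n.

0, 2, 4, 7, 9, 11, 13, 15, 17, 19, 22, 24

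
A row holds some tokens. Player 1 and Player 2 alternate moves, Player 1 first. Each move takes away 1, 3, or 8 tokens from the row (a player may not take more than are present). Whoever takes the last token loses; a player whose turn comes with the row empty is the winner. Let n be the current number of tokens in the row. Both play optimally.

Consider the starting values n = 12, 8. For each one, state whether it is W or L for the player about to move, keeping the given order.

Work bottom-up. With no move the player to move wins. Otherwise the position is W if at least one move leads to an L position for the opponent, and L if every move leads to a W.
n=0: no move; the opponent has just taken the last token and therefore loses → W
n=1: only reaches 0(W), which is W → L
n=2: reaches L-position 1 → W
n=3: only reaches 2(W), 0(W), all W → L
n=4: reaches L-position 3 → W
n=5: only reaches 4(W), 2(W), all W → L
n=6: reaches L-position 5 → W
n=7: only reaches 6(W), 4(W), all W → L
n=8: reaches L-position 7 → W
n=9: reaches L-position 1 → W
n=10: reaches L-position 7 → W
n=11: reaches L-position 3 → W
n=12: only reaches 11(W), 9(W), 4(W), all W → L

12: L, 8: W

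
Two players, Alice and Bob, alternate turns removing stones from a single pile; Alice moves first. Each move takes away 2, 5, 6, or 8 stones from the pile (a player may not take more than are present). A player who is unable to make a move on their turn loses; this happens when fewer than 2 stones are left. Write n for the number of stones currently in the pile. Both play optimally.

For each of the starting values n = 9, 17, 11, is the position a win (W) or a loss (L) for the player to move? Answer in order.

9: W, 17: W, 11: L

Build the W/L table. Terminal = L. A non-terminal position is W if it has a move to some L; otherwise it is L.
n=0: no move → L
n=1: no move → L
n=2: W (go to 0, an L position)
n=3: W (go to 1, an L position)
n=4: L (sole option 2(W) is W)
n=5: W (go to 0, an L position)
n=6: W (go to 4, an L position)
n=7: W (go to 1, an L position)
n=8: W (go to 0, an L position)
n=9: W (go to 4, an L position)
n=10: W (go to 4, an L position)
n=11: L (options 9(W), 6(W), 5(W), 3(W) are all W)
n=12: W (go to 4, an L position)
n=13: W (go to 11, an L position)
n=14: L (options 12(W), 9(W), 8(W), 6(W) are all W)
n=15: L (options 13(W), 10(W), 9(W), 7(W) are all W)
n=16: W (go to 14, an L position)
n=17: W (go to 15, an L position)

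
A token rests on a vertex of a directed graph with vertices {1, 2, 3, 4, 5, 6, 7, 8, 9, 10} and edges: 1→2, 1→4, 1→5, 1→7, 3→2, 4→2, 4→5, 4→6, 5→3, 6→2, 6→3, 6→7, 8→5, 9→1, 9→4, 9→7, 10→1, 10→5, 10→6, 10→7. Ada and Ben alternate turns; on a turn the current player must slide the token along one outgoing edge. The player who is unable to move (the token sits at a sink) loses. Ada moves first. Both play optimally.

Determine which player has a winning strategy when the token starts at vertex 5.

Work bottom-up. With no move the player to move loses. Otherwise the position is W if at least one move leads to an L position for the opponent, and L if every move leads to a W.
Every edge goes from a vertex to one that appears earlier in the order 7, 2, 3, 6, 5, 4, 1, 9, 10, 8, so processing vertices in that order labels each vertex after all of its successors.
7: no outgoing edge → L
2: no outgoing edge → L
3: W (go to 2, an L position)
6: W (go to 2, an L position)
5: L (sole option 3(W) is W)
4: W (go to 5, an L position)
1: W (go to 5, an L position)
9: W (go to 7, an L position)
10: W (go to 5, an L position)
8: W (go to 5, an L position)
The starting position 5 is L: whatever Ada does, the opponent receives a W position.

Ben wins.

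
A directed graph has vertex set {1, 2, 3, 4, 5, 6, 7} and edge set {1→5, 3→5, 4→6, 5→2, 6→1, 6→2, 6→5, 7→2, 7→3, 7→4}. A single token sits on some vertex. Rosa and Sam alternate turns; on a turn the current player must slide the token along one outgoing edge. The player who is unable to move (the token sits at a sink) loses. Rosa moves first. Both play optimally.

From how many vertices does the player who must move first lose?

4

Positions with no move are L. A position that does have a move is losing for the player to move precisely when every available move leads to a winning position for the opponent. Fill in the labels:
Every edge goes from a vertex to one that appears earlier in the order 2, 5, 1, 6, 3, 4, 7, so processing vertices in that order labels each vertex after all of its successors.
2: no outgoing edge → L
5: →2(L), so W
1: →5(W) only, which is W, so L
6: →1(L), so W
3: →5(W) only, which is W, so L
4: →6(W) only, which is W, so L
7: →4(L), so W
The L vertices are 1, 2, 3, 4; that is 4 in all.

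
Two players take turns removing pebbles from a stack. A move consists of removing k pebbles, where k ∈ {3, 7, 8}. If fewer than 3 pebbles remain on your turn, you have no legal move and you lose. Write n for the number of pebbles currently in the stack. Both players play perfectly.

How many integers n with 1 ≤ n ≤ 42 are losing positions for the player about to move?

17

Use the standard recursion: the mover loses at a terminal position; elsewhere, the mover wins exactly when some move hands the opponent an L position.
n=0: no move → L
n=1: no move → L
n=2: no move → L
n=3: →0(L), so W
n=4: →1(L), so W
n=5: →2(L), so W
n=6: →3(W) only, which is W, so L
n=7: →0(L), so W
n=8: →1(L), so W
n=9: →6(L), so W
n=10: →2(L), so W
n=11: →8(W), 4(W), 3(W) — all W, so L
n=12: →9(W), 5(W), 4(W) — all W, so L
n=13: →6(L), so W
n=14: →11(L), so W
n=15: →12(L), so W
n=16: →13(W), 9(W), 8(W) — all W, so L
n=17: →14(W), 10(W), 9(W) — all W, so L
n=18: →11(L), so W
n=19: →16(L), so W
n=20: →17(L), so W
n=21: →18(W), 14(W), 13(W) — all W, so L
n=22: →19(W), 15(W), 14(W) — all W, so L
n=23: →16(L), so W
n=24: →21(L), so W
n=25: →22(L), so W
n=26: →23(W), 19(W), 18(W) — all W, so L
n=27: →24(W), 20(W), 19(W) — all W, so L
n=28: →21(L), so W
n=29: →26(L), so W
n=30: →27(L), so W
n=31: →28(W), 24(W), 23(W) — all W, so L
n=32: →29(W), 25(W), 24(W) — all W, so L
n=33: →26(L), so W
n=34: →31(L), so W
n=35: →32(L), so W
n=36: →33(W), 29(W), 28(W) — all W, so L
n=37: →34(W), 30(W), 29(W) — all W, so L
n=38: →31(L), so W
n=39: →36(L), so W
n=40: →37(L), so W
n=41: →38(W), 34(W), 33(W) — all W, so L
n=42: →39(W), 35(W), 34(W) — all W, so L
L entries with 1 ≤ n ≤ 42 (n=0 is outside the asked range and is not counted): n = 1, 2, 6, 11, 12, 16, 17, 21, 22, 26, 27, 31, 32, 36, 37, 41, 42; that makes 17.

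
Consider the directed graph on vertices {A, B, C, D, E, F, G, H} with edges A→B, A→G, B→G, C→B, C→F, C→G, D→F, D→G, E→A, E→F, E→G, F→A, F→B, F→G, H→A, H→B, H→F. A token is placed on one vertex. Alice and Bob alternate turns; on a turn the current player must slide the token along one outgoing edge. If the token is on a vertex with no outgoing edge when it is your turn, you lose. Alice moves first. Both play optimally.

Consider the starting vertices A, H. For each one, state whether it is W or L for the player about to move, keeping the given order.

A: W, H: L

Work bottom-up. With no move the player to move loses. Otherwise the position is W if at least one move leads to an L position for the opponent, and L if every move leads to a W.
Every edge goes from a vertex to one that appears earlier in the order G, B, A, F, E, H, C, D, so processing vertices in that order labels each vertex after all of its successors.
G: no outgoing edge → L
B: reaches L-position G → W
A: reaches L-position G → W
F: reaches L-position G → W
E: reaches L-position G → W
H: only reaches F(W), A(W), B(W), all W → L
C: reaches L-position G → W
D: reaches L-position G → W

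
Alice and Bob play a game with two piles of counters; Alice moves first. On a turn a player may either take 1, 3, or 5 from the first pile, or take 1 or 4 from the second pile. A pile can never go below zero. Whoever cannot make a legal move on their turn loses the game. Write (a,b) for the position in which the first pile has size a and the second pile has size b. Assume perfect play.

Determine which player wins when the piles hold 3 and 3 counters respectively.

Classify positions by backward induction: terminal positions (no move available) are L. From any other position, the mover wins iff some move reaches an L.
No move ever increases a pile, so every position that can arise here has a ≤ 3 and b ≤ 3; it is enough to label the cells with 0 ≤ a ≤ 3 and 0 ≤ b ≤ 3.
Every move lowers a or b (never raises either), so fill the grid row by row in increasing a, and left to right within a row: each cell's successors are then already labelled.
      b=0  b=1  b=2  b=3
a=0:    L    W    L    W
a=1:    W    L    W    L
a=2:    L    W    L    W
a=3:    W    L    W    L
Cells with no legal move (terminal, hence L): (0,0).
The remaining L cells, each justified by listing all of its moves:
(0,2): only reaches (0,1)(W), which is W → L
(1,1): only reaches (0,1)(W), (1,0)(W), all W → L
(1,3): only reaches (0,3)(W), (1,2)(W), all W → L
(2,0): only reaches (1,0)(W), which is W → L
(2,2): only reaches (1,2)(W), (2,1)(W), all W → L
(3,1): only reaches (2,1)(W), (0,1)(W), (3,0)(W), all W → L
(3,3): only reaches (2,3)(W), (0,3)(W), (3,2)(W), all W → L
Every other cell has at least one move into one of the L cells above, so it is W.
The starting position (3,3) is L: whatever Alice does, the opponent receives a W position.

Bob wins.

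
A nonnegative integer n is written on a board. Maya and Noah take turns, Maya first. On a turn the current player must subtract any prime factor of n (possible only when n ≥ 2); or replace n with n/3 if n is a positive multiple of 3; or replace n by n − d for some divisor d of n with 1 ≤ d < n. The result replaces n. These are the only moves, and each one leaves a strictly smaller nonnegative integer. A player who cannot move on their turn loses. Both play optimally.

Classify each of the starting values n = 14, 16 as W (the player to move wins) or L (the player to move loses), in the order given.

14: L, 16: W

Classify positions by backward induction: terminal positions (no move available) are L. From any other position, the mover wins iff some move reaches an L.
n=0: no move → L
n=1: no move → L
n=2: reaches L-position 0 → W
n=3: reaches L-position 0 → W
n=4: only reaches 2(W), 3(W), all W → L
n=5: reaches L-position 0 → W
n=6: reaches L-position 4 → W
n=7: reaches L-position 0 → W
n=8: reaches L-position 4 → W
n=9: only reaches 3(W), 6(W), 8(W), all W → L
n=10: reaches L-position 9 → W
n=11: reaches L-position 0 → W
n=12: reaches L-position 4 → W
n=13: reaches L-position 0 → W
n=14: only reaches 7(W), 12(W), 13(W), all W → L
n=15: reaches L-position 14 → W
n=16: reaches L-position 14 → W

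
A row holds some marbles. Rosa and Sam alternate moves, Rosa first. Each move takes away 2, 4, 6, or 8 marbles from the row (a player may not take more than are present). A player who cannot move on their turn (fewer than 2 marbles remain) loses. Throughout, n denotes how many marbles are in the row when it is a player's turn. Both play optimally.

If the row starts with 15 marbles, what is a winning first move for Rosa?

Remove 4, leaving 11.

Work bottom-up. With no move the player to move loses. Otherwise the position is W if at least one move leads to an L position for the opponent, and L if every move leads to a W.
n=0: no move → L
n=1: no move → L
n=2: reaches L-position 0 → W
n=3: reaches L-position 1 → W
n=4: reaches L-position 0 → W
n=5: reaches L-position 1 → W
n=6: reaches L-position 0 → W
n=7: reaches L-position 1 → W
n=8: reaches L-position 0 → W
n=9: reaches L-position 1 → W
n=10: only reaches 8(W), 6(W), 4(W), 2(W), all W → L
n=11: only reaches 9(W), 7(W), 5(W), 3(W), all W → L
n=12: reaches L-position 10 → W
n=13: reaches L-position 11 → W
n=14: reaches L-position 10 → W
n=15: reaches L-position 11 → W
From 15, the L positions reachable in one move are: 11.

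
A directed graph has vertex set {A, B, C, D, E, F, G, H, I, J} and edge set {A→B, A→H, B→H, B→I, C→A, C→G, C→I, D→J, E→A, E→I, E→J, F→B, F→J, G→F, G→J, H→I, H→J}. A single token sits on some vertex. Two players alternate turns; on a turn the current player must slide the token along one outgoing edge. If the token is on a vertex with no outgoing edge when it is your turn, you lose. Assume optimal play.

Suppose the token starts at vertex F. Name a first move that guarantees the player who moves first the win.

Use the standard recursion: the mover loses at a terminal position; elsewhere, the mover wins exactly when some move hands the opponent an L position.
Every edge goes from a vertex to one that appears earlier in the order J, I, D, H, B, F, A, G, C, E, so processing vertices in that order labels each vertex after all of its successors.
J: no outgoing edge → L
I: no outgoing edge → L
D: W (go to J, an L position)
H: W (go to I, an L position)
B: W (go to I, an L position)
F: W (go to J, an L position)
A: L (options B(W), H(W) are all W)
G: W (go to J, an L position)
C: W (go to A, an L position)
E: W (go to A, an L position)
From F, the L positions reachable in one move are: J.

Move to J.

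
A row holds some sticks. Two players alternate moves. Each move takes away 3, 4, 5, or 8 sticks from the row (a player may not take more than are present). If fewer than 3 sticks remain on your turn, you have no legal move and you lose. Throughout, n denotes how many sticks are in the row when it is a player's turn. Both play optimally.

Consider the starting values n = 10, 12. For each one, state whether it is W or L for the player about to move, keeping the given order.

10: W, 12: L

Compute win/loss labels from the base case upward. A position with no move is L. Any other position is W if it can reach an L in one move, else L.
n=0: no move → L
n=1: no move → L
n=2: no move → L
n=3: →0(L), so W
n=4: →1(L), so W
n=5: →2(L), so W
n=6: →2(L), so W
n=7: →2(L), so W
n=8: →0(L), so W
n=9: →1(L), so W
n=10: →2(L), so W
n=11: →8(W), 7(W), 6(W), 3(W) — all W, so L
n=12: →9(W), 8(W), 7(W), 4(W) — all W, so L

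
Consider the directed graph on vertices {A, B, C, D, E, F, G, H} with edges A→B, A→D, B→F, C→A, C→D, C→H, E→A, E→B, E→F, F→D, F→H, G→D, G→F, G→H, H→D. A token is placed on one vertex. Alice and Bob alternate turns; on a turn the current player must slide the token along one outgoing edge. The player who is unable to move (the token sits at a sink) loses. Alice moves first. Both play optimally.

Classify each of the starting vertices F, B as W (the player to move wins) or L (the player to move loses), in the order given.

Use the standard recursion: the mover loses at a terminal position; elsewhere, the mover wins exactly when some move hands the opponent an L position.
Every edge goes from a vertex to one that appears earlier in the order D, H, F, B, A, C, G, E, so processing vertices in that order labels each vertex after all of its successors.
D: no outgoing edge → L
H: →D(L), so W
F: →D(L), so W
B: →F(W) only, which is W, so L
A: →B(L), so W
C: →D(L), so W
G: →D(L), so W
E: →B(L), so W

F: W, B: L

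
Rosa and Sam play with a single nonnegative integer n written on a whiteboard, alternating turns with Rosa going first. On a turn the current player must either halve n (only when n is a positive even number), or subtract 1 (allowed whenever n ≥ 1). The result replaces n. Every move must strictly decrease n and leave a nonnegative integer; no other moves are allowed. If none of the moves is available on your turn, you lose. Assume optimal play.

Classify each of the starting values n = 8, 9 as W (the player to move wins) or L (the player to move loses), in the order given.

Label each position W (a win for the player to move) or L (a loss). A position with no legal move is L; any other position is W exactly when some move reaches an L, and L when every move reaches a W.
n=0: no move → L
n=1: W (go to 0, an L position)
n=2: L (sole option 1(W) is W)
n=3: W (go to 2, an L position)
n=4: W (go to 2, an L position)
n=5: L (sole option 4(W) is W)
n=6: W (go to 5, an L position)
n=7: L (sole option 6(W) is W)
n=8: W (go to 7, an L position)
n=9: L (sole option 8(W) is W)

8: W, 9: L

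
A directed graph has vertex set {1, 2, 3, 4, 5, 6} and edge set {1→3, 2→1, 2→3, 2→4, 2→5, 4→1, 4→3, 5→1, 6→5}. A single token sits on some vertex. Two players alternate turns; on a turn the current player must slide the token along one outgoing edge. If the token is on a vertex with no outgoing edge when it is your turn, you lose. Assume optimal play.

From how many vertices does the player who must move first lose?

Positions with no move are L. A position that does have a move is losing for the player to move precisely when every available move leads to a winning position for the opponent. Fill in the labels:
Every edge goes from a vertex to one that appears earlier in the order 3, 1, 5, 4, 2, 6, so processing vertices in that order labels each vertex after all of its successors.
3: no outgoing edge → L
1: can move to 3, which is L ⇒ W
5: the only move is to 1(W), a W ⇒ L
4: can move to 3, which is L ⇒ W
2: can move to 5, which is L ⇒ W
6: can move to 5, which is L ⇒ W
The L vertices are 3, 5; that is 2 in all.

2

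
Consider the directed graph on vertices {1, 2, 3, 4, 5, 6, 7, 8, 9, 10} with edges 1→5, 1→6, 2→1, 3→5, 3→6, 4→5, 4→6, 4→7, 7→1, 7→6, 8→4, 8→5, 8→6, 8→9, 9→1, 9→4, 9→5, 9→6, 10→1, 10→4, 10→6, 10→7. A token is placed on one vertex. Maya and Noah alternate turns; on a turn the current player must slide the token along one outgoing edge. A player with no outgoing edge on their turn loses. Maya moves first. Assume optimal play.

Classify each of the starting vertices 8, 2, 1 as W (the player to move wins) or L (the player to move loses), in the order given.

8: W, 2: L, 1: W

Label each position W (a win for the player to move) or L (a loss). A position with no legal move is L; any other position is W exactly when some move reaches an L, and L when every move reaches a W.
Every edge goes from a vertex to one that appears earlier in the order 6, 5, 1, 3, 7, 4, 9, 8, 2, 10, so processing vertices in that order labels each vertex after all of its successors.
6: no outgoing edge → L
5: no outgoing edge → L
1: can move to 5, which is L ⇒ W
3: can move to 5, which is L ⇒ W
7: can move to 6, which is L ⇒ W
4: can move to 5, which is L ⇒ W
9: can move to 5, which is L ⇒ W
8: can move to 5, which is L ⇒ W
2: the only move is to 1(W), a W ⇒ L
10: can move to 6, which is L ⇒ W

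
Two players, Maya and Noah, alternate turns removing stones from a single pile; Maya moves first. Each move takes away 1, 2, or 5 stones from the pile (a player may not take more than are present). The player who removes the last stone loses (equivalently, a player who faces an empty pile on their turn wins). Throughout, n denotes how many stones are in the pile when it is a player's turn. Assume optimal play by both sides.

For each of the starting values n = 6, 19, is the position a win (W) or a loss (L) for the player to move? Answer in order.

Label each position W (a win for the player to move) or L (a loss). A position with no legal move is W; any other position is W exactly when some move reaches an L, and L when every move reaches a W.
n=0: no move; the opponent has just taken the last stone and therefore loses → W
n=1: the only move is to 0(W), a W ⇒ L
n=2: can move to 1, which is L ⇒ W
n=3: can move to 1, which is L ⇒ W
n=4: moves to 3(W), 2(W); every one is W ⇒ L
n=5: can move to 4, which is L ⇒ W
n=6: can move to 4, which is L ⇒ W
n=7: moves to 6(W), 5(W), 2(W); every one is W ⇒ L
n=8: can move to 7, which is L ⇒ W
n=9: can move to 7, which is L ⇒ W
n=10: moves to 9(W), 8(W), 5(W); every one is W ⇒ L
n=11: can move to 10, which is L ⇒ W
n=12: can move to 10, which is L ⇒ W
n=13: moves to 12(W), 11(W), 8(W); every one is W ⇒ L
n=14: can move to 13, which is L ⇒ W
n=15: can move to 13, which is L ⇒ W
n=16: moves to 15(W), 14(W), 11(W); every one is W ⇒ L
n=17: can move to 16, which is L ⇒ W
n=18: can move to 16, which is L ⇒ W
n=19: moves to 18(W), 17(W), 14(W); every one is W ⇒ L

6: W, 19: L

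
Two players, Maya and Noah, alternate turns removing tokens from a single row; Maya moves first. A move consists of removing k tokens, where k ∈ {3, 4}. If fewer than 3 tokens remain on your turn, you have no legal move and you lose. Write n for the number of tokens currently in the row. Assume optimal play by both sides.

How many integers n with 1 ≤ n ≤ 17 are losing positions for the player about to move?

Positions with no move are L. A position that does have a move is losing for the player to move precisely when every available move leads to a winning position for the opponent. Fill in the labels:
n=0: no move → L
n=1: no move → L
n=2: no move → L
n=3: reaches L-position 0 → W
n=4: reaches L-position 1 → W
n=5: reaches L-position 2 → W
n=6: reaches L-position 2 → W
n=7: only reaches 4(W), 3(W), all W → L
n=8: only reaches 5(W), 4(W), all W → L
n=9: only reaches 6(W), 5(W), all W → L
n=10: reaches L-position 7 → W
n=11: reaches L-position 8 → W
n=12: reaches L-position 9 → W
n=13: reaches L-position 9 → W
n=14: only reaches 11(W), 10(W), all W → L
n=15: only reaches 12(W), 11(W), all W → L
n=16: only reaches 13(W), 12(W), all W → L
n=17: reaches L-position 14 → W
L entries with 1 ≤ n ≤ 17 (n=0 is outside the asked range and is not counted): n = 1, 2, 7, 8, 9, 14, 15, 16; that makes 8.

8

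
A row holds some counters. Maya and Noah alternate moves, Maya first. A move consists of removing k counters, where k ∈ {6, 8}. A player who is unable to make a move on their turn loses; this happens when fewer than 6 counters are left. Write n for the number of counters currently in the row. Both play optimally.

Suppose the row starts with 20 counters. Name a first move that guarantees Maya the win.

Remove 6, leaving 14.

Classify positions by backward induction: terminal positions (no move available) are L. From any other position, the mover wins iff some move reaches an L.
n=0: no move → L
n=1: no move → L
n=2: no move → L
n=3: no move → L
n=4: no move → L
n=5: no move → L
n=6: reaches L-position 0 → W
n=7: reaches L-position 1 → W
n=8: reaches L-position 2 → W
n=9: reaches L-position 3 → W
n=10: reaches L-position 4 → W
n=11: reaches L-position 5 → W
n=12: reaches L-position 4 → W
n=13: reaches L-position 5 → W
n=14: only reaches 8(W), 6(W), all W → L
n=15: only reaches 9(W), 7(W), all W → L
n=16: only reaches 10(W), 8(W), all W → L
n=17: only reaches 11(W), 9(W), all W → L
n=18: only reaches 12(W), 10(W), all W → L
n=19: only reaches 13(W), 11(W), all W → L
n=20: reaches L-position 14 → W
From 20, the L positions reachable in one move are: 14.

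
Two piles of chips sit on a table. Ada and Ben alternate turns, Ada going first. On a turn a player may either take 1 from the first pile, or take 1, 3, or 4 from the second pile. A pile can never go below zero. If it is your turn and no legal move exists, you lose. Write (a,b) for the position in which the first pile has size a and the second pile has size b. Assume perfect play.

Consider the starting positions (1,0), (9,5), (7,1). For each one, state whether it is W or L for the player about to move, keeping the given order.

(1,0): W, (9,5): W, (7,1): L

Build the W/L table. Terminal = L. A non-terminal position is W if it has a move to some L; otherwise it is L.
No move ever increases a pile, so every position that can arise here has a ≤ 9 and b ≤ 5; it is enough to label the cells with 0 ≤ a ≤ 9 and 0 ≤ b ≤ 5.
Every move lowers a or b (never raises either), so fill the grid row by row in increasing a, and left to right within a row: each cell's successors are then already labelled.
      b=0  b=1  b=2  b=3  b=4  b=5
a=0:    L    W    L    W    W    W
a=1:    W    L    W    L    W    W
a=2:    L    W    L    W    W    W
a=3:    W    L    W    L    W    W
a=4:    L    W    L    W    W    W
a=5:    W    L    W    L    W    W
a=6:    L    W    L    W    W    W
a=7:    W    L    W    L    W    W
a=8:    L    W    L    W    W    W
a=9:    W    L    W    L    W    W
Cells with no legal move (terminal, hence L): (0,0).
The remaining L cells, each justified by listing all of its moves:
(0,2): L (sole option (0,1)(W) is W)
(1,1): L (options (0,1)(W), (1,0)(W) are all W)
(1,3): L (options (0,3)(W), (1,2)(W), (1,0)(W) are all W)
(2,0): L (sole option (1,0)(W) is W)
(2,2): L (options (1,2)(W), (2,1)(W) are all W)
(3,1): L (options (2,1)(W), (3,0)(W) are all W)
(3,3): L (options (2,3)(W), (3,2)(W), (3,0)(W) are all W)
(4,0): L (sole option (3,0)(W) is W)
(4,2): L (options (3,2)(W), (4,1)(W) are all W)
(5,1): L (options (4,1)(W), (5,0)(W) are all W)
(5,3): L (options (4,3)(W), (5,2)(W), (5,0)(W) are all W)
(6,0): L (sole option (5,0)(W) is W)
(6,2): L (options (5,2)(W), (6,1)(W) are all W)
(7,1): L (options (6,1)(W), (7,0)(W) are all W)
(7,3): L (options (6,3)(W), (7,2)(W), (7,0)(W) are all W)
(8,0): L (sole option (7,0)(W) is W)
(8,2): L (options (7,2)(W), (8,1)(W) are all W)
(9,1): L (options (8,1)(W), (9,0)(W) are all W)
(9,3): L (options (8,3)(W), (9,2)(W), (9,0)(W) are all W)
Every other cell has at least one move into one of the L cells above, so it is W.
(1,0): the move to (0,0) reaches an L cell, so W
(9,5): the move to (9,1) reaches an L cell, so W
(7,1): one of the L cells justified above, so L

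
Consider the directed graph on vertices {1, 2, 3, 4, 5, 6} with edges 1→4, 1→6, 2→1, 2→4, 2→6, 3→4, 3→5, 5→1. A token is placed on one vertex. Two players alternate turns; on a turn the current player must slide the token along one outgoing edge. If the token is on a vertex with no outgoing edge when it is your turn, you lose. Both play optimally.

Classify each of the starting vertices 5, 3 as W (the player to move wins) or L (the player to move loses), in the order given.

Positions with no move are L. A position that does have a move is losing for the player to move precisely when every available move leads to a winning position for the opponent. Fill in the labels:
Every edge goes from a vertex to one that appears earlier in the order 6, 4, 1, 5, 3, 2, so processing vertices in that order labels each vertex after all of its successors.
6: no outgoing edge → L
4: no outgoing edge → L
1: →4(L), so W
5: →1(W) only, which is W, so L
3: →5(L), so W
2: →4(L), so W

5: L, 3: W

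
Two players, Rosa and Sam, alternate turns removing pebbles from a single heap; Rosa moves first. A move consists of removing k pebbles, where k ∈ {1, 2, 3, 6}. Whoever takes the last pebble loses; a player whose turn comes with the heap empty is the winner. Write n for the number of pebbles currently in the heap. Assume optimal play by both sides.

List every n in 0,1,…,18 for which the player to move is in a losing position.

Classify positions by backward induction: terminal positions (no move available) are W. From any other position, the mover wins iff some move reaches an L.
n=0: no move; the opponent has just taken the last pebble and therefore loses → W
n=1: L (sole option 0(W) is W)
n=2: W (go to 1, an L position)
n=3: W (go to 1, an L position)
n=4: W (go to 1, an L position)
n=5: L (options 4(W), 3(W), 2(W) are all W)
n=6: W (go to 5, an L position)
n=7: W (go to 5, an L position)
n=8: W (go to 5, an L position)
n=9: L (options 8(W), 7(W), 6(W), 3(W) are all W)
n=10: W (go to 9, an L position)
n=11: W (go to 9, an L position)
n=12: W (go to 9, an L position)
n=13: L (options 12(W), 11(W), 10(W), 7(W) are all W)
n=14: W (go to 13, an L position)
n=15: W (go to 13, an L position)
n=16: W (go to 13, an L position)
n=17: L (options 16(W), 15(W), 14(W), 11(W) are all W)
n=18: W (go to 17, an L position)
Reading off the rows marked L gives the requested list; there are 5 such values of n.

1, 5, 9, 13, 17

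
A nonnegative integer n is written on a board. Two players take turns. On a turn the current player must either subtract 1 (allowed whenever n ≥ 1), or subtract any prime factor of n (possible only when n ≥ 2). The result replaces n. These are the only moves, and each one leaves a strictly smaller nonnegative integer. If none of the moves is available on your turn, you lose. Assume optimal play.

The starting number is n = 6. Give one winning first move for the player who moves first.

Build the W/L table. Terminal = L. A non-terminal position is W if it has a move to some L; otherwise it is L.
n=0: no move → L
n=1: W (go to 0, an L position)
n=2: W (go to 0, an L position)
n=3: W (go to 0, an L position)
n=4: L (options 2(W), 3(W) are all W)
n=5: W (go to 0, an L position)
n=6: W (go to 4, an L position)
From 6, the L positions reachable in one move are: 4.

Move to 4.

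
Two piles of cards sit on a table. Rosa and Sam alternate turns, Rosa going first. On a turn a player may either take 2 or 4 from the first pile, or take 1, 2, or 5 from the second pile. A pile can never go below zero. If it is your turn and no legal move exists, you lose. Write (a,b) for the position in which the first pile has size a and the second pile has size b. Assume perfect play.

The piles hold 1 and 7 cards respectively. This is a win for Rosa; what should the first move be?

Classify positions by backward induction: terminal positions (no move available) are L. From any other position, the mover wins iff some move reaches an L.
No move ever increases a pile, so every position that can arise here has a ≤ 1 and b ≤ 7; it is enough to label the cells with 0 ≤ a ≤ 1 and 0 ≤ b ≤ 7.
Every move lowers a or b (never raises either), so fill the grid row by row in increasing a, and left to right within a row: each cell's successors are then already labelled.
      b=0  b=1  b=2  b=3  b=4  b=5  b=6  b=7
a=0:    L    W    W    L    W    W    L    W
a=1:    L    W    W    L    W    W    L    W
Cells with no legal move (terminal, hence L): (0,0), (1,0).
The remaining L cells, each justified by listing all of its moves:
(0,3): L (options (0,2)(W), (0,1)(W) are all W)
(0,6): L (options (0,5)(W), (0,4)(W), (0,1)(W) are all W)
(1,3): L (options (1,2)(W), (1,1)(W) are all W)
(1,6): L (options (1,5)(W), (1,4)(W), (1,1)(W) are all W)
Every other cell has at least one move into one of the L cells above, so it is W.
From (1,7), the L positions reachable in one move are: (1,6).

Move to (1,6).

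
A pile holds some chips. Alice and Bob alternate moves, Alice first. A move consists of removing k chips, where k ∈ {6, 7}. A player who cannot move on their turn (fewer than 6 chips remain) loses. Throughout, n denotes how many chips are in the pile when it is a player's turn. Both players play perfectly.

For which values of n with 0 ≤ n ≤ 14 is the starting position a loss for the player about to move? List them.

Use the standard recursion: the mover loses at a terminal position; elsewhere, the mover wins exactly when some move hands the opponent an L position.
n=0: no move → L
n=1: no move → L
n=2: no move → L
n=3: no move → L
n=4: no move → L
n=5: no move → L
n=6: W (go to 0, an L position)
n=7: W (go to 1, an L position)
n=8: W (go to 2, an L position)
n=9: W (go to 3, an L position)
n=10: W (go to 4, an L position)
n=11: W (go to 5, an L position)
n=12: W (go to 5, an L position)
n=13: L (options 7(W), 6(W) are all W)
n=14: L (options 8(W), 7(W) are all W)
The losing starting values of n are exactly the entries labelled L in this table (8 of them).

0, 1, 2, 3, 4, 5, 13, 14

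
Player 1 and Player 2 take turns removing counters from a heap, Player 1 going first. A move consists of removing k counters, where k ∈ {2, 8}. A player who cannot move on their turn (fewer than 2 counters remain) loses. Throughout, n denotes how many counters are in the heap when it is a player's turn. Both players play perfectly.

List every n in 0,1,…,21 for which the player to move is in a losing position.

0, 1, 4, 5, 10, 11, 14, 15, 20, 21

Compute win/loss labels from the base case upward. A position with no move is L. Any other position is W if it can reach an L in one move, else L.
n=0: no move → L
n=1: no move → L
n=2: can move to 0, which is L ⇒ W
n=3: can move to 1, which is L ⇒ W
n=4: the only move is to 2(W), a W ⇒ L
n=5: the only move is to 3(W), a W ⇒ L
n=6: can move to 4, which is L ⇒ W
n=7: can move to 5, which is L ⇒ W
n=8: can move to 0, which is L ⇒ W
n=9: can move to 1, which is L ⇒ W
n=10: moves to 8(W), 2(W); every one is W ⇒ L
n=11: moves to 9(W), 3(W); every one is W ⇒ L
n=12: can move to 10, which is L ⇒ W
n=13: can move to 11, which is L ⇒ W
n=14: moves to 12(W), 6(W); every one is W ⇒ L
n=15: moves to 13(W), 7(W); every one is W ⇒ L
n=16: can move to 14, which is L ⇒ W
n=17: can move to 15, which is L ⇒ W
n=18: can move to 10, which is L ⇒ W
n=19: can move to 11, which is L ⇒ W
n=20: moves to 18(W), 12(W); every one is W ⇒ L
n=21: moves to 19(W), 13(W); every one is W ⇒ L
Reading off the rows marked L gives the requested list; there are 10 such values of n.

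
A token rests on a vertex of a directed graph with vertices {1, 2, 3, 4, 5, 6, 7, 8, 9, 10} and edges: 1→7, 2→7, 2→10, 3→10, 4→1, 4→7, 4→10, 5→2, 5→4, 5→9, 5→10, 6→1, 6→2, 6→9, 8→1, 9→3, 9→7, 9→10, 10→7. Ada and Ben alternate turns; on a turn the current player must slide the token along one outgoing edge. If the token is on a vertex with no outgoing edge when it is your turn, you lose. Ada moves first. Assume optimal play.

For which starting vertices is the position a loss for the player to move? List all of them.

3, 5, 6, 7, 8

Classify positions by backward induction: terminal positions (no move available) are L. From any other position, the mover wins iff some move reaches an L.
Every edge goes from a vertex to one that appears earlier in the order 7, 10, 3, 9, 1, 2, 4, 5, 6, 8, so processing vertices in that order labels each vertex after all of its successors.
7: no outgoing edge → L
10: reaches L-position 7 → W
3: only reaches 10(W), which is W → L
9: reaches L-position 3 → W
1: reaches L-position 7 → W
2: reaches L-position 7 → W
4: reaches L-position 7 → W
5: only reaches 4(W), 2(W), 9(W), 10(W), all W → L
6: only reaches 2(W), 1(W), 9(W), all W → L
8: only reaches 1(W), which is W → L
Reading off the rows marked L gives the requested list; there are 5 such vertices.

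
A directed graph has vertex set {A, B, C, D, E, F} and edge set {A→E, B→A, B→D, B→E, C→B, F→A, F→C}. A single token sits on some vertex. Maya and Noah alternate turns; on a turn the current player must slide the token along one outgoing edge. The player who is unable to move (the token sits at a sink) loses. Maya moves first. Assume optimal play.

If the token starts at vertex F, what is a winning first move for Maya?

Move to C.

Positions with no move are L. A position that does have a move is losing for the player to move precisely when every available move leads to a winning position for the opponent. Fill in the labels:
Every edge goes from a vertex to one that appears earlier in the order E, D, A, B, C, F, so processing vertices in that order labels each vertex after all of its successors.
E: no outgoing edge → L
D: no outgoing edge → L
A: W (go to E, an L position)
B: W (go to D, an L position)
C: L (sole option B(W) is W)
F: W (go to C, an L position)
From F, the L positions reachable in one move are: C.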